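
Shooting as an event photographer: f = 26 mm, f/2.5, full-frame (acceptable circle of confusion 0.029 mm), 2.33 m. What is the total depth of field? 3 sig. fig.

Hyperfocal distance H = f²/(N·c) + f = 26²/(2.5 × 0.029) + 26 = 676/0.0725 + 26 ≈ 9350.1 mm ≈ 9.350 m.
Near limit Dn = s·(H − f)/(H + s − 2f) = 2330 × (9350.1 − 26) / (9350.1 + 2330 − 2 × 26) = 2330 × 9324.1 / 11628.1 ≈ 1868.3 mm.
Far limit Df = s·(H − f)/(H − s) = 2330 × (9350.1 − 26) / (9350.1 − 2330) = 2330 × 9324.1 / 7020.1 ≈ 3094.7 mm.
Depth of field = Df − Dn = 3094.7 − 1868.3 ≈ 1226.4 mm ≈ 1.23 m.

1.23 m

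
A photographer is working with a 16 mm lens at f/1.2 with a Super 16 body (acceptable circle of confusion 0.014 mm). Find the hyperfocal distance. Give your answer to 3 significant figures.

Hyperfocal distance H = f²/(N·c) + f = 16²/(1.2 × 0.014) + 16 = 256/0.0168 + 16 ≈ 15254.1 mm ≈ 15.3 m.

15.3 m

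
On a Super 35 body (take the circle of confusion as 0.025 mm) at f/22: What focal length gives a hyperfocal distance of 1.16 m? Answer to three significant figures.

25.0 mm

From H = f²/(N·c) + f, with f ≪ H: f ≈ √(H·N·c) = √(1160 × 22 × 0.025) = √638.00 ≈ 25.26 mm.
Exact: f² + N·c·f − N·c·H = 0 ⇒ f = (−N·c + √((N·c)² + 4·N·c·H))/2 = (−0.55 + √2552.3)/2 ≈ 24.985 mm ≈ 25.0 mm.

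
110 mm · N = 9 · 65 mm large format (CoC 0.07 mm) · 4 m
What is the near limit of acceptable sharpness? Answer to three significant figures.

3.33 m

Hyperfocal distance H = f²/(N·c) + f = 110²/(9 × 0.07) + 110 = 12100/0.63 + 110 ≈ 19316.3 mm ≈ 19.32 m.
Near limit Dn = s·(H − f)/(H + s − 2f) = 4000 × (19316.3 − 110) / (19316.3 + 4000 − 2 × 110) = 4000 × 19206.3 / 23096.3 ≈ 3326.3 mm ≈ 3.33 m.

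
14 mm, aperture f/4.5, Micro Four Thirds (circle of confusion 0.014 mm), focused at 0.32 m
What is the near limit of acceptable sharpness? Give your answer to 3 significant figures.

Hyperfocal distance H = f²/(N·c) + f = 14²/(4.5 × 0.014) + 14 = 196/0.063 + 14 ≈ 3125.1 mm ≈ 3.125 m.
Near limit Dn = s·(H − f)/(H + s − 2f) = 320 × (3125.1 − 14) / (3125.1 + 320 − 2 × 14) = 320 × 3111.1 / 3417.1 ≈ 291.34 mm.

291 mm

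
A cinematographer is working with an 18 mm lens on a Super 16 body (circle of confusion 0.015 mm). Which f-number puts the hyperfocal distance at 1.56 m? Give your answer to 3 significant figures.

f/14

Rearrange H = f²/(N·c) + f for N: N = f² / ((H − f)·c).
N = 18² / ((1560 − 18) × 0.015) = 324 / 23.13 ≈ 14.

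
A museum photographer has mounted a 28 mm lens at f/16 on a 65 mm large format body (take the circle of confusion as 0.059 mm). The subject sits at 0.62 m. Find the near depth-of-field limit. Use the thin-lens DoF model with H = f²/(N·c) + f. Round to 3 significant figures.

362 mm

Hyperfocal distance H = f²/(N·c) + f = 28²/(16 × 0.059) + 28 = 784/0.944 + 28 ≈ 858.5 mm ≈ 0.859 m.
Near limit Dn = s·(H − f)/(H + s − 2f) = 620 × (858.5 − 28) / (858.5 + 620 − 2 × 28) = 620 × 830.5 / 1422.5 ≈ 361.98 mm.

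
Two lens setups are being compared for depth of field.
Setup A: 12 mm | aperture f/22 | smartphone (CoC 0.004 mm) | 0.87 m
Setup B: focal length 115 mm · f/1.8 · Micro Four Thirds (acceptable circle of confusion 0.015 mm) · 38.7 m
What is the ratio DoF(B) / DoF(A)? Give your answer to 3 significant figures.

4.88

Setup A: H = 12²/(22×0.004) + 12 ≈ 1648.4 mm; DoF = Df − Dn = 1829.0 − 570.7 ≈ 1258.3 mm.
Setup B: H = 115²/(1.8×0.015) + 115 ≈ 489929.8 mm; DoF = Df − Dn = 42009.3 − 35874.0 ≈ 6135.3 mm.
Ratio = 6135.3 / 1258.3 ≈ 4.88.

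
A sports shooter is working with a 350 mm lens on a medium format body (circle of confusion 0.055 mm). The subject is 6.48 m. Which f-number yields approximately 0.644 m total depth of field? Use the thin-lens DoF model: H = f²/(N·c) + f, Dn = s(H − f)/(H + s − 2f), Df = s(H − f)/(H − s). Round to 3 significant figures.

f/18

Write h = H − f = f²/(N·c). The thin-lens limits are Dn = s·h/(h + (s−f)) and Df = s·h/(h − (s−f)), so DoF = Df − Dn = 2·s·(s−f)·h / (h² − (s−f)²).
That is a quadratic in h: DoF·h² − 2·s·(s−f)·h − DoF·(s−f)² = 0 ⇒ h = (s−f)·(s + √(s² + DoF²)) / DoF = 6130 × (6480 + √(6480² + 644²)) / 644 = 6130 × (6480 + 6511.92) / 644 ≈ 123665 mm.
Then N = f²/(c·h) = 350² / (0.055 × 123665) = 122500 / 6801.6 ≈ 18.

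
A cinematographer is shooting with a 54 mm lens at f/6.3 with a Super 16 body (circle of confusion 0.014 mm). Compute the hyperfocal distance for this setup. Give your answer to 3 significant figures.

Hyperfocal distance H = f²/(N·c) + f = 54²/(6.3 × 0.014) + 54 = 2916/0.0882 + 54 ≈ 33115.2 mm ≈ 33.1 m.

33.1 m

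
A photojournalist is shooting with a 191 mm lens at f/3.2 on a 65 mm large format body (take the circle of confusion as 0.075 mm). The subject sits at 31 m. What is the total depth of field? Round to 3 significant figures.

13.1 m

Hyperfocal distance H = f²/(N·c) + f = 191²/(3.2 × 0.075) + 191 = 36481/0.24 + 191 ≈ 152195.2 mm ≈ 152.2 m.
Near limit Dn = s·(H − f)/(H + s − 2f) = 31000 × (152195.2 − 191) / (152195.2 + 31000 − 2 × 191) = 31000 × 152004.2 / 182813.2 ≈ 25776 mm.
Far limit Df = s·(H − f)/(H − s) = 31000 × (152195.2 − 191) / (152195.2 − 31000) = 31000 × 152004.2 / 121195.2 ≈ 38881 mm.
Depth of field = Df − Dn = 38881 − 25776 ≈ 13105 mm ≈ 13.1 m.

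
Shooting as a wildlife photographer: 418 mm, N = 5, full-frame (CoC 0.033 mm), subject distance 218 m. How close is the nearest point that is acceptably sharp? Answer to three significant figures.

181 m

Hyperfocal distance H = f²/(N·c) + f = 418²/(5 × 0.033) + 418 = 174724/0.165 + 418 ≈ 1059351.3 mm ≈ 1059 m.
Near limit Dn = s·(H − f)/(H + s − 2f) = 218000 × (1059351.3 − 418) / (1059351.3 + 218000 − 2 × 418) = 218000 × 1058933.3 / 1276515.3 ≈ 180842 mm ≈ 181 m.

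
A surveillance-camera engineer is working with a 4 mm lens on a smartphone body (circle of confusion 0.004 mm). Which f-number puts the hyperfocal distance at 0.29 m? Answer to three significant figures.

f/14

Rearrange H = f²/(N·c) + f for N: N = f² / ((H − f)·c).
N = 4² / ((290 − 4) × 0.004) = 16 / 1.144 ≈ 14.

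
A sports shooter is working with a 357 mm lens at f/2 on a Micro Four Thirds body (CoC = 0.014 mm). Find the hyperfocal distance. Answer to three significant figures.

4550 m

Hyperfocal distance H = f²/(N·c) + f = 357²/(2 × 0.014) + 357 = 127449/0.028 + 357 ≈ 4552107.0 mm ≈ 4550 m.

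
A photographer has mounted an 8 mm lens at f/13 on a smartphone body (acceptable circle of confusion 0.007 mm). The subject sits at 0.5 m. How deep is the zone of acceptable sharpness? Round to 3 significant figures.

1.37 m

Hyperfocal distance H = f²/(N·c) + f = 8²/(13 × 0.007) + 8 = 64/0.091 + 8 ≈ 711.3 mm ≈ 0.711 m.
Near limit Dn = s·(H − f)/(H + s − 2f) = 500 × (711.3 − 8) / (711.3 + 500 − 2 × 8) = 500 × 703.3 / 1195.3 ≈ 294.2 mm.
Far limit Df = s·(H − f)/(H − s) = 500 × (711.3 − 8) / (711.3 − 500) = 500 × 703.3 / 211.3 ≈ 1664.2 mm.
Depth of field = Df − Dn = 1664.2 − 294.2 ≈ 1370.0 mm ≈ 1.37 m.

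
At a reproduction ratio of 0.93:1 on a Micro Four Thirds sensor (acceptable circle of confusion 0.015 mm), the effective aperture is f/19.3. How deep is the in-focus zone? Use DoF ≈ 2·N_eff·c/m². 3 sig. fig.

0.669 mm

At magnification m, DoF ≈ 2·N_eff·c/m² = 2 × 19.3 × 0.015 / 0.93² = 0.579 / 0.8649 ≈ 0.669 mm.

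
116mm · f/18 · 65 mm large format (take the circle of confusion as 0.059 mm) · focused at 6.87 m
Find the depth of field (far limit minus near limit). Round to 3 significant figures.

10.2 m

Hyperfocal distance H = f²/(N·c) + f = 116²/(18 × 0.059) + 116 = 13456/1.062 + 116 ≈ 12786.4 mm ≈ 12.79 m.
Near limit Dn = s·(H − f)/(H + s − 2f) = 6870 × (12786.4 − 116) / (12786.4 + 6870 − 2 × 116) = 6870 × 12670.4 / 19424.4 ≈ 4481 mm.
Far limit Df = s·(H − f)/(H − s) = 6870 × (12786.4 − 116) / (12786.4 − 6870) = 6870 × 12670.4 / 5916.4 ≈ 14713 mm.
Depth of field = Df − Dn = 14713 − 4481 ≈ 10232 mm ≈ 10.2 m.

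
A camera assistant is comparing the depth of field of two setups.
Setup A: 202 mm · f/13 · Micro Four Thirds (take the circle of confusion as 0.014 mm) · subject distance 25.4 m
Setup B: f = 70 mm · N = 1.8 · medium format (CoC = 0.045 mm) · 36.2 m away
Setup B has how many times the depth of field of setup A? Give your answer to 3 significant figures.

11.6

Setup A: H = 202²/(13×0.014) + 202 ≈ 224399.8 mm; DoF = Df − Dn = 28616.2 − 22833.7 ≈ 5782.5 mm.
Setup B: H = 70²/(1.8×0.045) + 70 ≈ 60563.8 mm; DoF = Df − Dn = 89882 − 22664 ≈ 67218 mm.
Ratio = 67218 / 5782.5 ≈ 11.6.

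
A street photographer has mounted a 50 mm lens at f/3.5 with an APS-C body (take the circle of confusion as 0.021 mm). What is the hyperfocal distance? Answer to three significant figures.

34.1 m

Hyperfocal distance H = f²/(N·c) + f = 50²/(3.5 × 0.021) + 50 = 2500/0.0735 + 50 ≈ 34063.6 mm ≈ 34.1 m.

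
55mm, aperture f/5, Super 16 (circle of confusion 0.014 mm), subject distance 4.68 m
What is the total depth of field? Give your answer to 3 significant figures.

Hyperfocal distance H = f²/(N·c) + f = 55²/(5 × 0.014) + 55 = 3025/0.07 + 55 ≈ 43269.3 mm ≈ 43.27 m.
Near limit Dn = s·(H − f)/(H + s − 2f) = 4680 × (43269.3 − 55) / (43269.3 + 4680 − 2 × 55) = 4680 × 43214.3 / 47839.3 ≈ 4227.5 mm.
Far limit Df = s·(H − f)/(H − s) = 4680 × (43269.3 − 55) / (43269.3 − 4680) = 4680 × 43214.3 / 38589.3 ≈ 5240.9 mm.
Depth of field = Df − Dn = 5240.9 − 4227.5 ≈ 1013.4 mm ≈ 1.01 m.

1.01 m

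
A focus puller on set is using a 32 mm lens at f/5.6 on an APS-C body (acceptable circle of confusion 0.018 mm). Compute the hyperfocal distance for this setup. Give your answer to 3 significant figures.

Hyperfocal distance H = f²/(N·c) + f = 32²/(5.6 × 0.018) + 32 = 1024/0.1008 + 32 ≈ 10190.7 mm ≈ 10.2 m.

10.2 m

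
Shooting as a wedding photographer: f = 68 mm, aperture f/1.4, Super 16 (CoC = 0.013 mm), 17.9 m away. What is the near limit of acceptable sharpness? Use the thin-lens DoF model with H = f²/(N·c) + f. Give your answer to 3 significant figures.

Hyperfocal distance H = f²/(N·c) + f = 68²/(1.4 × 0.013) + 68 = 4624/0.0182 + 68 ≈ 254133.9 mm ≈ 254.1 m.
Near limit Dn = s·(H − f)/(H + s − 2f) = 17900 × (254133.9 − 68) / (254133.9 + 17900 − 2 × 68) = 17900 × 254065.9 / 271897.9 ≈ 16726 mm ≈ 16.7 m.

16.7 m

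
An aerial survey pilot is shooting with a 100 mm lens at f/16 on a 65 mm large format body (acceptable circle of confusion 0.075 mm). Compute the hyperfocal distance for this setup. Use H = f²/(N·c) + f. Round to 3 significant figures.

Hyperfocal distance H = f²/(N·c) + f = 100²/(16 × 0.075) + 100 = 10000/1.2 + 100 ≈ 8433.3 mm ≈ 8.43 m.

8.43 m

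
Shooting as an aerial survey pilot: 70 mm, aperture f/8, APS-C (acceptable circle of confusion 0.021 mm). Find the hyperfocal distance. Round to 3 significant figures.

29.2 m

Hyperfocal distance H = f²/(N·c) + f = 70²/(8 × 0.021) + 70 = 4900/0.168 + 70 ≈ 29236.7 mm ≈ 29.2 m.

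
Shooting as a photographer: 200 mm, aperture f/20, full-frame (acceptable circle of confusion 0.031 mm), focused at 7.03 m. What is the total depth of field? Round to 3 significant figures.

1.51 m

Hyperfocal distance H = f²/(N·c) + f = 200²/(20 × 0.031) + 200 = 40000/0.62 + 200 ≈ 64716.1 mm ≈ 64.72 m.
Near limit Dn = s·(H − f)/(H + s − 2f) = 7030 × (64716.1 − 200) / (64716.1 + 7030 − 2 × 200) = 7030 × 64516.1 / 71346.1 ≈ 6357.0 mm.
Far limit Df = s·(H − f)/(H − s) = 7030 × (64716.1 − 200) / (64716.1 − 7030) = 7030 × 64516.1 / 57686.1 ≈ 7862.3 mm.
Depth of field = Df − Dn = 7862.3 − 6357.0 ≈ 1505.3 mm ≈ 1.51 m.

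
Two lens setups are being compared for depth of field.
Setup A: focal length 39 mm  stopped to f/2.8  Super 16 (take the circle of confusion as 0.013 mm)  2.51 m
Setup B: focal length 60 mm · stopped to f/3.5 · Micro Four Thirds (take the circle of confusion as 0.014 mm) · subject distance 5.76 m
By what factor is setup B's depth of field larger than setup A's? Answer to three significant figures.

3.02

Setup A: H = 39²/(2.8×0.013) + 39 ≈ 41824.7 mm; DoF = Df − Dn = 2667.76 − 2369.86 ≈ 297.90 mm.
Setup B: H = 60²/(3.5×0.014) + 60 ≈ 73529.4 mm; DoF = Df − Dn = 6244.47 − 5345.29 ≈ 899.18 mm.
Ratio = 899.18 / 297.90 ≈ 3.02.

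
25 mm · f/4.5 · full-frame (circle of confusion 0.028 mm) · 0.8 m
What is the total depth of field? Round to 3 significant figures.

Hyperfocal distance H = f²/(N·c) + f = 25²/(4.5 × 0.028) + 25 = 625/0.126 + 25 ≈ 4985.3 mm ≈ 4.985 m.
Near limit Dn = s·(H − f)/(H + s − 2f) = 800 × (4985.3 − 25) / (4985.3 + 800 − 2 × 25) = 800 × 4960.3 / 5735.3 ≈ 691.90 mm.
Far limit Df = s·(H − f)/(H − s) = 800 × (4985.3 − 25) / (4985.3 − 800) = 800 × 4960.3 / 4185.3 ≈ 948.14 mm.
Depth of field = Df − Dn = 948.14 − 691.90 ≈ 256.24 mm.

256 mm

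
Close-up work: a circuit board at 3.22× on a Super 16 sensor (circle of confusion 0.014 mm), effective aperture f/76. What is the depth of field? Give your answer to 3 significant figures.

0.205 mm

At magnification m, DoF ≈ 2·N_eff·c/m² = 2 × 76 × 0.014 / 3.22² = 2.128 / 10.37 ≈ 0.205 mm.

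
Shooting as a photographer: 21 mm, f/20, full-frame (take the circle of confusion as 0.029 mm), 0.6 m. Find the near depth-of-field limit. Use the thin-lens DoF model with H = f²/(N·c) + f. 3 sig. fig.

Hyperfocal distance H = f²/(N·c) + f = 21²/(20 × 0.029) + 21 = 441/0.58 + 21 ≈ 781.3 mm ≈ 0.781 m.
Near limit Dn = s·(H − f)/(H + s − 2f) = 600 × (781.3 − 21) / (781.3 + 600 − 2 × 21) = 600 × 760.3 / 1339.3 ≈ 340.62 mm.

341 mm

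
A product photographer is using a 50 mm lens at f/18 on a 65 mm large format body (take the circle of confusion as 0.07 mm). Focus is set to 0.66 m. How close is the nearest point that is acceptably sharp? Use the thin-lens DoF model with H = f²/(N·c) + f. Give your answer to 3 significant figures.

0.505 m

Hyperfocal distance H = f²/(N·c) + f = 50²/(18 × 0.07) + 50 = 2500/1.26 + 50 ≈ 2034.1 mm ≈ 2.034 m.
Near limit Dn = s·(H − f)/(H + s − 2f) = 660 × (2034.1 − 50) / (2034.1 + 660 − 2 × 50) = 660 × 1984.1 / 2594.1 ≈ 504.80 mm ≈ 0.505 m.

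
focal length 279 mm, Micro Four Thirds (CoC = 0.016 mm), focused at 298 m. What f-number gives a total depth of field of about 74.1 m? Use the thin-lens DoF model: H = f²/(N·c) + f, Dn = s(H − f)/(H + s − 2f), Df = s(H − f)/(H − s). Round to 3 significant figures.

f/2.00

Write h = H − f = f²/(N·c). The thin-lens limits are Dn = s·h/(h + (s−f)) and Df = s·h/(h − (s−f)), so DoF = Df − Dn = 2·s·(s−f)·h / (h² − (s−f)²).
That is a quadratic in h: DoF·h² − 2·s·(s−f)·h − DoF·(s−f)² = 0 ⇒ h = (s−f)·(s + √(s² + DoF²)) / DoF = 297721 × (298000 + √(298000² + 74100²)) / 74100 = 297721 × (298000 + 307075) / 74100 ≈ 2431085 mm.
Then N = f²/(c·h) = 279² / (0.016 × 2431085) = 77841 / 38897 ≈ 2.00.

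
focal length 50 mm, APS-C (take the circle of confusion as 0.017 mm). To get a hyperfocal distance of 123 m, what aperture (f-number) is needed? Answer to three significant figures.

f/1.20

Rearrange H = f²/(N·c) + f for N: N = f² / ((H − f)·c).
N = 50² / ((123000 − 50) × 0.017) = 2500 / 2090 ≈ 1.20.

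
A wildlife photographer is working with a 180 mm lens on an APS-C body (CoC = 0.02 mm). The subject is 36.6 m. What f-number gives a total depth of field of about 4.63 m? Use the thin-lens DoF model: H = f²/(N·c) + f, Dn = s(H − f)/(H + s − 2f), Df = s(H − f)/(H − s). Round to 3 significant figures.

f/2.80

Write h = H − f = f²/(N·c). The thin-lens limits are Dn = s·h/(h + (s−f)) and Df = s·h/(h − (s−f)), so DoF = Df − Dn = 2·s·(s−f)·h / (h² − (s−f)²).
That is a quadratic in h: DoF·h² − 2·s·(s−f)·h − DoF·(s−f)² = 0 ⇒ h = (s−f)·(s + √(s² + DoF²)) / DoF = 36420 × (36600 + √(36600² + 4630²)) / 4630 = 36420 × (36600 + 36891.7) / 4630 ≈ 578092 mm.
Then N = f²/(c·h) = 180² / (0.02 × 578092) = 32400 / 11562 ≈ 2.80.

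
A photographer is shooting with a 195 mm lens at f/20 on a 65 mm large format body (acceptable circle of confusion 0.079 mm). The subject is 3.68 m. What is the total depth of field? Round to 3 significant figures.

Hyperfocal distance H = f²/(N·c) + f = 195²/(20 × 0.079) + 195 = 38025/1.58 + 195 ≈ 24261.5 mm ≈ 24.26 m.
Near limit Dn = s·(H − f)/(H + s − 2f) = 3680 × (24261.5 − 195) / (24261.5 + 3680 − 2 × 195) = 3680 × 24066.5 / 27551.5 ≈ 3214.5 mm.
Far limit Df = s·(H − f)/(H − s) = 3680 × (24261.5 − 195) / (24261.5 − 3680) = 3680 × 24066.5 / 20581.5 ≈ 4303.1 mm.
Depth of field = Df − Dn = 4303.1 − 3214.5 ≈ 1088.6 mm ≈ 1.09 m.

1.09 m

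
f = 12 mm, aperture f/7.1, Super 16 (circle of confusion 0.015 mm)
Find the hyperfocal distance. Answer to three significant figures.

1.36 m

Hyperfocal distance H = f²/(N·c) + f = 12²/(7.1 × 0.015) + 12 = 144/0.1065 + 12 ≈ 1364.1 mm ≈ 1.36 m.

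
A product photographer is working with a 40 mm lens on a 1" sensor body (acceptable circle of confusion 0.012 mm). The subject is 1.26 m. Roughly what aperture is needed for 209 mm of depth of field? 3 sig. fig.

f/9

Write h = H − f = f²/(N·c). The thin-lens limits are Dn = s·h/(h + (s−f)) and Df = s·h/(h − (s−f)), so DoF = Df − Dn = 2·s·(s−f)·h / (h² − (s−f)²).
That is a quadratic in h: DoF·h² − 2·s·(s−f)·h − DoF·(s−f)² = 0 ⇒ h = (s−f)·(s + √(s² + DoF²)) / DoF = 1220 × (1260 + √(1260² + 209²)) / 209 = 1220 × (1260 + 1277.22) / 209 ≈ 14811 mm.
Then N = f²/(c·h) = 40² / (0.012 × 14811) = 1600 / 177.73 ≈ 9.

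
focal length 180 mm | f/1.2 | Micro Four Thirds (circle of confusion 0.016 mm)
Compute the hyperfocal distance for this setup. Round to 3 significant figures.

1690 m

Hyperfocal distance H = f²/(N·c) + f = 180²/(1.2 × 0.016) + 180 = 32400/0.0192 + 180 ≈ 1687680.0 mm ≈ 1690 m.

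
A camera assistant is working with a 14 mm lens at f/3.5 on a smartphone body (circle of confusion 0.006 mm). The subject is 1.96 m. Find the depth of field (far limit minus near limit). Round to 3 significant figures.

0.854 m

Hyperfocal distance H = f²/(N·c) + f = 14²/(3.5 × 0.006) + 14 = 196/0.021 + 14 ≈ 9347.3 mm ≈ 9.347 m.
Near limit Dn = s·(H − f)/(H + s − 2f) = 1960 × (9347.3 − 14) / (9347.3 + 1960 − 2 × 14) = 1960 × 9333.3 / 11279.3 ≈ 1621.85 mm.
Far limit Df = s·(H − f)/(H − s) = 1960 × (9347.3 − 14) / (9347.3 − 1960) = 1960 × 9333.3 / 7387.3 ≈ 2476.31 mm.
Depth of field = Df − Dn = 2476.31 − 1621.85 ≈ 854.46 mm ≈ 0.854 m.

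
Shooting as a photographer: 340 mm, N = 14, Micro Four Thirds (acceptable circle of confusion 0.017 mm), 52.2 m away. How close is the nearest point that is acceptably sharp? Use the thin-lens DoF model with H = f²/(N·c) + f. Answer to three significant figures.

Hyperfocal distance H = f²/(N·c) + f = 340²/(14 × 0.017) + 340 = 115600/0.238 + 340 ≈ 486054.3 mm ≈ 486.1 m.
Near limit Dn = s·(H − f)/(H + s − 2f) = 52200 × (486054.3 − 340) / (486054.3 + 52200 − 2 × 340) = 52200 × 485714.3 / 537574.3 ≈ 47164 mm ≈ 47.2 m.

47.2 m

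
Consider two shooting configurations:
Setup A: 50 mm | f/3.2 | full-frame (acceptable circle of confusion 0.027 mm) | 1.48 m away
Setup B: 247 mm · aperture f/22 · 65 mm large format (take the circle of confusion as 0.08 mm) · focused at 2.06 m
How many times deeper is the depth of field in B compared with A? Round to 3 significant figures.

1.47

Setup A: H = 50²/(3.2×0.027) + 50 ≈ 28985.2 mm; DoF = Df − Dn = 1556.95 − 1410.30 ≈ 146.65 mm.
Setup B: H = 247²/(22×0.08) + 247 ≈ 34911.2 mm; DoF = Df − Dn = 2173.69 − 1957.61 ≈ 216.08 mm.
Ratio = 216.08 / 146.65 ≈ 1.47.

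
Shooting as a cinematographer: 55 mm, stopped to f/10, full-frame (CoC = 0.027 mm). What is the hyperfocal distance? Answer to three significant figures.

11.3 m

Hyperfocal distance H = f²/(N·c) + f = 55²/(10 × 0.027) + 55 = 3025/0.27 + 55 ≈ 11258.7 mm ≈ 11.3 m.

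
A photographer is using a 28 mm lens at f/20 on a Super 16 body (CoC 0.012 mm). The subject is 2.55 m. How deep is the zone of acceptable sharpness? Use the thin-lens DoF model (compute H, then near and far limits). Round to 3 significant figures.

Hyperfocal distance H = f²/(N·c) + f = 28²/(20 × 0.012) + 28 = 784/0.24 + 28 ≈ 3294.7 mm ≈ 3.295 m.
Near limit Dn = s·(H − f)/(H + s − 2f) = 2550 × (3294.7 − 28) / (3294.7 + 2550 − 2 × 28) = 2550 × 3266.7 / 5788.7 ≈ 1439.0 mm.
Far limit Df = s·(H − f)/(H − s) = 2550 × (3294.7 − 28) / (3294.7 − 2550) = 2550 × 3266.7 / 744.7 ≈ 11186.2 mm.
Depth of field = Df − Dn = 11186.2 − 1439.0 ≈ 9747.2 mm ≈ 9.75 m.

9.75 m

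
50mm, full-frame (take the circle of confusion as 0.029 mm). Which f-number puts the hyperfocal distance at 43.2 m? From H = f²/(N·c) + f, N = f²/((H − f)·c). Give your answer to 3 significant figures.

f/2.00

Rearrange H = f²/(N·c) + f for N: N = f² / ((H − f)·c).
N = 50² / ((43200 − 50) × 0.029) = 2500 / 1251 ≈ 2.00.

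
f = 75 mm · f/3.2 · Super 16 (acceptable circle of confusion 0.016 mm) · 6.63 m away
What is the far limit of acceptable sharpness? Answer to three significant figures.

Hyperfocal distance H = f²/(N·c) + f = 75²/(3.2 × 0.016) + 75 = 5625/0.0512 + 75 ≈ 109938.3 mm ≈ 109.9 m.
Far limit Df = s·(H − f)/(H − s) = 6630 × (109938.3 − 75) / (109938.3 − 6630) = 6630 × 109863.3 / 103308.3 ≈ 7050.7 mm ≈ 7.05 m.

7.05 m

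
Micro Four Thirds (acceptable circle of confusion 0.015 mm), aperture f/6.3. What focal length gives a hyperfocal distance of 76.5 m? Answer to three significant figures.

From H = f²/(N·c) + f, with f ≪ H: f ≈ √(H·N·c) = √(76500 × 6.3 × 0.015) = √7229.2 ≈ 85.02 mm.
The +f correction barely moves this — solving exactly, f² + N·c·f − N·c·H = 0 ⇒ f = (−N·c + √((N·c)² + 4·N·c·H))/2 = (−0.0945 + √28917)/2 ≈ 84.978 mm, so f ≈ 85.0 mm.

85.0 mm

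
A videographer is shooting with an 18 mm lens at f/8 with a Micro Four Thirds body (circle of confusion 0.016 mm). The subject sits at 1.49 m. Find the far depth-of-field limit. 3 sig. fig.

Hyperfocal distance H = f²/(N·c) + f = 18²/(8 × 0.016) + 18 = 324/0.128 + 18 ≈ 2549.2 mm ≈ 2.549 m.
Far limit Df = s·(H − f)/(H − s) = 1490 × (2549.2 − 18) / (2549.2 − 1490) = 1490 × 2531.2 / 1059.2 ≈ 3560.6 mm ≈ 3.56 m.

3.56 m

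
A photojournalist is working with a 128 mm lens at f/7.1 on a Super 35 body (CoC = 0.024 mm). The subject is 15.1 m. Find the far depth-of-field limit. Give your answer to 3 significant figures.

Hyperfocal distance H = f²/(N·c) + f = 128²/(7.1 × 0.024) + 128 = 16384/0.1704 + 128 ≈ 96278.2 mm ≈ 96.28 m.
Far limit Df = s·(H − f)/(H − s) = 15100 × (96278.2 − 128) / (96278.2 − 15100) = 15100 × 96150.2 / 81178.2 ≈ 17885 mm ≈ 17.9 m.

17.9 m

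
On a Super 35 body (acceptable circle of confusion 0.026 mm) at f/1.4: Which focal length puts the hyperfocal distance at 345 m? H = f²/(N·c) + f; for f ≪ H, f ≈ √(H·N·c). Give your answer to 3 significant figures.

112 mm

From H = f²/(N·c) + f, with f ≪ H: f ≈ √(H·N·c) = √(345000 × 1.4 × 0.026) = √12558 ≈ 112.1 mm.
The +f correction barely moves this — solving exactly, f² + N·c·f − N·c·H = 0 ⇒ f = (−N·c + √((N·c)² + 4·N·c·H))/2 = (−0.0364 + √50232)/2 ≈ 112.04 mm, so f ≈ 112 mm.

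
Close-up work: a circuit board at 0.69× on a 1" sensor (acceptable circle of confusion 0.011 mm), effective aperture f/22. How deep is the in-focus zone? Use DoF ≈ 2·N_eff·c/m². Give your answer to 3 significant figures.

1.02 mm

At magnification m, DoF ≈ 2·N_eff·c/m² = 2 × 22 × 0.011 / 0.69² = 0.484 / 0.4761 ≈ 1.02 mm.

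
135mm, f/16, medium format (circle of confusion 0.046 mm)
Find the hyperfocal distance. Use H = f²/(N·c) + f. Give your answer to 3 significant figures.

Hyperfocal distance H = f²/(N·c) + f = 135²/(16 × 0.046) + 135 = 18225/0.736 + 135 ≈ 24897.2 mm ≈ 24.9 m.

24.9 m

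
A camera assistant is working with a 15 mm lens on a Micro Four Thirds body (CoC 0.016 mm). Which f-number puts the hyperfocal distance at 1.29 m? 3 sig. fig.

f/11

Rearrange H = f²/(N·c) + f for N: N = f² / ((H − f)·c).
N = 15² / ((1290 − 15) × 0.016) = 225 / 20.40 ≈ 11.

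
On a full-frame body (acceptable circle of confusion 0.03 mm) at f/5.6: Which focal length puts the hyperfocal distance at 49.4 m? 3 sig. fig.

From H = f²/(N·c) + f, with f ≪ H: f ≈ √(H·N·c) = √(49400 × 5.6 × 0.03) = √8299.2 ≈ 91.10 mm.
Exact: f² + N·c·f − N·c·H = 0 ⇒ f = (−N·c + √((N·c)² + 4·N·c·H))/2 = (−0.168 + √33197)/2 ≈ 91.016 mm ≈ 91.0 mm.

91.0 mm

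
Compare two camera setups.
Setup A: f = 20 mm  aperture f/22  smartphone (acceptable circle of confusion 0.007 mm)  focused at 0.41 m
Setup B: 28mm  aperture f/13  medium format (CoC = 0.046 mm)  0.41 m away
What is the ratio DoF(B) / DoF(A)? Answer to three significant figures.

2.07

Setup A: H = 20²/(22×0.007) + 20 ≈ 2617.4 mm; DoF = Df − Dn = 482.44 − 356.48 ≈ 125.96 mm.
Setup B: H = 28²/(13×0.046) + 28 ≈ 1339.0 mm; DoF = Df − Dn = 578.58 − 317.49 ≈ 261.09 mm.
Ratio = 261.09 / 125.96 ≈ 2.07.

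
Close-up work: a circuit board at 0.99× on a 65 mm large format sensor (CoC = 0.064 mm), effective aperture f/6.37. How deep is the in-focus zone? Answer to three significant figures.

At magnification m, DoF ≈ 2·N_eff·c/m² = 2 × 6.37 × 0.064 / 0.99² = 0.8154 / 0.9801 ≈ 0.832 mm.

0.832 mm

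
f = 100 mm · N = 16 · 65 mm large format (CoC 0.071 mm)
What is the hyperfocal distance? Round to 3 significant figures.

Hyperfocal distance H = f²/(N·c) + f = 100²/(16 × 0.071) + 100 = 10000/1.136 + 100 ≈ 8902.8 mm ≈ 8.90 m.

8.90 m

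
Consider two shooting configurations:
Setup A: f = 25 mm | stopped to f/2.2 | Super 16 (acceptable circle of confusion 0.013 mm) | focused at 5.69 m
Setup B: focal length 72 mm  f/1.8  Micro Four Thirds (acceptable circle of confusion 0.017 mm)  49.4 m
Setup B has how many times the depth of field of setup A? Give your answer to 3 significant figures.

Setup A: H = 25²/(2.2×0.013) + 25 ≈ 21878.1 mm; DoF = Df − Dn = 7681.2 − 4518.6 ≈ 3162.6 mm.
Setup B: H = 72²/(1.8×0.017) + 72 ≈ 169483.8 mm; DoF = Df − Dn = 69693 − 38260 ≈ 31433 mm.
Ratio = 31433 / 3162.6 ≈ 9.94.

9.94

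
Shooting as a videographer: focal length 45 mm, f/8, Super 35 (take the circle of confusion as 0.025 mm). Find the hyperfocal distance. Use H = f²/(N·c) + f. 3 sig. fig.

Hyperfocal distance H = f²/(N·c) + f = 45²/(8 × 0.025) + 45 = 2025/0.2 + 45 ≈ 10170.0 mm ≈ 10.2 m.

10.2 m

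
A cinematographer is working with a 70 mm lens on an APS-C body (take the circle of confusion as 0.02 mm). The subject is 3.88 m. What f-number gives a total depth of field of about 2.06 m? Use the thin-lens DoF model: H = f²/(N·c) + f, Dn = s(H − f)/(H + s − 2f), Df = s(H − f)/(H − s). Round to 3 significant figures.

f/16

Write h = H − f = f²/(N·c). The thin-lens limits are Dn = s·h/(h + (s−f)) and Df = s·h/(h − (s−f)), so DoF = Df − Dn = 2·s·(s−f)·h / (h² − (s−f)²).
That is a quadratic in h: DoF·h² − 2·s·(s−f)·h − DoF·(s−f)² = 0 ⇒ h = (s−f)·(s + √(s² + DoF²)) / DoF = 3810 × (3880 + √(3880² + 2060²)) / 2060 = 3810 × (3880 + 4392.95) / 2060 ≈ 15301 mm.
Then N = f²/(c·h) = 70² / (0.02 × 15301) = 4900 / 306.02 ≈ 16.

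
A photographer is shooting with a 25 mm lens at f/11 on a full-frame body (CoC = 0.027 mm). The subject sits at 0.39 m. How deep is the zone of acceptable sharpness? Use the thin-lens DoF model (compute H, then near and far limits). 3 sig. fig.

139 mm

Hyperfocal distance H = f²/(N·c) + f = 25²/(11 × 0.027) + 25 = 625/0.297 + 25 ≈ 2129.4 mm ≈ 2.129 m.
Near limit Dn = s·(H − f)/(H + s − 2f) = 390 × (2129.4 − 25) / (2129.4 + 390 − 2 × 25) = 390 × 2104.4 / 2469.4 ≈ 332.35 mm.
Far limit Df = s·(H − f)/(H − s) = 390 × (2129.4 − 25) / (2129.4 − 390) = 390 × 2104.4 / 1739.4 ≈ 471.84 mm.
Depth of field = Df − Dn = 471.84 − 332.35 ≈ 139.49 mm.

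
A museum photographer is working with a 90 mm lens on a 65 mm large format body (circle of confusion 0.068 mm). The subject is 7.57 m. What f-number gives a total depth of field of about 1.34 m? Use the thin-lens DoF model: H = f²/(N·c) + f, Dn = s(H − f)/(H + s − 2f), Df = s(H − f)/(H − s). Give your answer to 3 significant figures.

f/1.40

Write h = H − f = f²/(N·c). The thin-lens limits are Dn = s·h/(h + (s−f)) and Df = s·h/(h − (s−f)), so DoF = Df − Dn = 2·s·(s−f)·h / (h² − (s−f)²).
That is a quadratic in h: DoF·h² − 2·s·(s−f)·h − DoF·(s−f)² = 0 ⇒ h = (s−f)·(s + √(s² + DoF²)) / DoF = 7480 × (7570 + √(7570² + 1340²)) / 1340 = 7480 × (7570 + 7687.68) / 1340 ≈ 85170 mm.
Then N = f²/(c·h) = 90² / (0.068 × 85170) = 8100 / 5791.5 ≈ 1.40.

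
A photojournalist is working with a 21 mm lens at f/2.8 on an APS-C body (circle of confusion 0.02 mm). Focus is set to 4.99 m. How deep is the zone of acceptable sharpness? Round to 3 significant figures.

Hyperfocal distance H = f²/(N·c) + f = 21²/(2.8 × 0.02) + 21 = 441/0.056 + 21 ≈ 7896.0 mm ≈ 7.896 m.
Near limit Dn = s·(H − f)/(H + s − 2f) = 4990 × (7896.0 − 21) / (7896.0 + 4990 − 2 × 21) = 4990 × 7875.0 / 12844.0 ≈ 3060 mm.
Far limit Df = s·(H − f)/(H − s) = 4990 × (7896.0 − 21) / (7896.0 − 4990) = 4990 × 7875.0 / 2906.0 ≈ 13522 mm.
Depth of field = Df − Dn = 13522 − 3060 ≈ 10462 mm ≈ 10.5 m.

10.5 m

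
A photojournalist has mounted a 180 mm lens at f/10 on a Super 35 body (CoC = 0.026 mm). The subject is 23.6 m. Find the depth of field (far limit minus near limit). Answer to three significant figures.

Hyperfocal distance H = f²/(N·c) + f = 180²/(10 × 0.026) + 180 = 32400/0.26 + 180 ≈ 124795.4 mm ≈ 124.8 m.
Near limit Dn = s·(H − f)/(H + s − 2f) = 23600 × (124795.4 − 180) / (124795.4 + 23600 − 2 × 180) = 23600 × 124615.4 / 148035.4 ≈ 19866.4 mm.
Far limit Df = s·(H − f)/(H − s) = 23600 × (124795.4 − 180) / (124795.4 − 23600) = 23600 × 124615.4 / 101195.4 ≈ 29061.8 mm.
Depth of field = Df − Dn = 29061.8 − 19866.4 ≈ 9195.4 mm ≈ 9.20 m.

9.20 m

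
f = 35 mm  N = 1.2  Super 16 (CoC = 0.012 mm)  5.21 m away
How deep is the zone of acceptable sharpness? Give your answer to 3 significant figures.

Hyperfocal distance H = f²/(N·c) + f = 35²/(1.2 × 0.012) + 35 = 1225/0.0144 + 35 ≈ 85104.4 mm ≈ 85.10 m.
Near limit Dn = s·(H − f)/(H + s − 2f) = 5210 × (85104.4 − 35) / (85104.4 + 5210 − 2 × 35) = 5210 × 85069.4 / 90244.4 ≈ 4911.24 mm.
Far limit Df = s·(H − f)/(H − s) = 5210 × (85104.4 − 35) / (85104.4 − 5210) = 5210 × 85069.4 / 79894.4 ≈ 5547.47 mm.
Depth of field = Df − Dn = 5547.47 − 4911.24 ≈ 636.23 mm ≈ 0.636 m.

0.636 m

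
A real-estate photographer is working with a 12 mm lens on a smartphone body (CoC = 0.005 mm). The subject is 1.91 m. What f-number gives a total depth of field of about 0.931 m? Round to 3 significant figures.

f/3.50

Write h = H − f = f²/(N·c). The thin-lens limits are Dn = s·h/(h + (s−f)) and Df = s·h/(h − (s−f)), so DoF = Df − Dn = 2·s·(s−f)·h / (h² − (s−f)²).
That is a quadratic in h: DoF·h² − 2·s·(s−f)·h − DoF·(s−f)² = 0 ⇒ h = (s−f)·(s + √(s² + DoF²)) / DoF = 1898 × (1910 + √(1910² + 931²)) / 931 = 1898 × (1910 + 2124.82) / 931 ≈ 8225.7 mm.
Then N = f²/(c·h) = 12² / (0.005 × 8225.7) = 144 / 41.128 ≈ 3.50.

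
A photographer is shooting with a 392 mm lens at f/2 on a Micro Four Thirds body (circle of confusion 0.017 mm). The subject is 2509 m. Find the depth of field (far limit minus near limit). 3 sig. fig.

Hyperfocal distance H = f²/(N·c) + f = 392²/(2 × 0.017) + 392 = 153664/0.034 + 392 ≈ 4519921.4 mm ≈ 4520 m.
Near limit Dn = s·(H − f)/(H + s − 2f) = 2509000 × (4519921.4 − 392) / (4519921.4 + 2509000 − 2 × 392) = 2509000 × 4519529.4 / 7028137.4 ≈ 1613443 mm.
Far limit Df = s·(H − f)/(H − s) = 2509000 × (4519921.4 − 392) / (4519921.4 − 2509000) = 2509000 × 4519529.4 / 2010921.4 ≈ 5638957 mm.
Depth of field = Df − Dn = 5638957 − 1613443 ≈ 4025514 mm ≈ 4030 m.

4030 m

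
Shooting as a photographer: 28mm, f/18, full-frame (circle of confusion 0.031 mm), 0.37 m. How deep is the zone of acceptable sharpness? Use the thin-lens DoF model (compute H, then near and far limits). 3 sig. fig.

191 mm

Hyperfocal distance H = f²/(N·c) + f = 28²/(18 × 0.031) + 28 = 784/0.558 + 28 ≈ 1433.0 mm ≈ 1.433 m.
Near limit Dn = s·(H − f)/(H + s − 2f) = 370 × (1433.0 − 28) / (1433.0 + 370 − 2 × 28) = 370 × 1405.0 / 1747.0 ≈ 297.57 mm.
Far limit Df = s·(H − f)/(H − s) = 370 × (1433.0 − 28) / (1433.0 − 370) = 370 × 1405.0 / 1063.0 ≈ 489.04 mm.
Depth of field = Df − Dn = 489.04 − 297.57 ≈ 191.47 mm.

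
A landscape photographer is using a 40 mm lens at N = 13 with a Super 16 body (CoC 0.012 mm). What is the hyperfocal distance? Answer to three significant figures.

10.3 m

Hyperfocal distance H = f²/(N·c) + f = 40²/(13 × 0.012) + 40 = 1600/0.156 + 40 ≈ 10296.4 mm ≈ 10.3 m.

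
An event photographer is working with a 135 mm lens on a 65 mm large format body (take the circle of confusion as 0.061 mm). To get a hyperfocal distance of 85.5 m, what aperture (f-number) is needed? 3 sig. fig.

f/3.50

Rearrange H = f²/(N·c) + f for N: N = f² / ((H − f)·c).
N = 135² / ((85500 − 135) × 0.061) = 18225 / 5207 ≈ 3.50.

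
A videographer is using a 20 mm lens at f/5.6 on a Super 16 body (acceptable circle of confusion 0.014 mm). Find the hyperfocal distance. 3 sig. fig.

5.12 m

Hyperfocal distance H = f²/(N·c) + f = 20²/(5.6 × 0.014) + 20 = 400/0.0784 + 20 ≈ 5122.0 mm ≈ 5.12 m.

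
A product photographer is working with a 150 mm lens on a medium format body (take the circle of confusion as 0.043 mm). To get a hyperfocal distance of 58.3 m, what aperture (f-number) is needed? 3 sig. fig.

f/9

Rearrange H = f²/(N·c) + f for N: N = f² / ((H − f)·c).
N = 150² / ((58300 − 150) × 0.043) = 22500 / 2500 ≈ 9.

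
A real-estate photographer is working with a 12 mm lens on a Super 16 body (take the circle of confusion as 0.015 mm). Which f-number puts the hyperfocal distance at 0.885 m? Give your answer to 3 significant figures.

Rearrange H = f²/(N·c) + f for N: N = f² / ((H − f)·c).
N = 12² / ((885 − 12) × 0.015) = 144 / 13.09 ≈ 11.

f/11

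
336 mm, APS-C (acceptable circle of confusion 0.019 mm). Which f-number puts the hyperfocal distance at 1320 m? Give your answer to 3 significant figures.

Rearrange H = f²/(N·c) + f for N: N = f² / ((H − f)·c).
N = 336² / ((1320000 − 336) × 0.019) = 112896 / 25074 ≈ 4.50.

f/4.50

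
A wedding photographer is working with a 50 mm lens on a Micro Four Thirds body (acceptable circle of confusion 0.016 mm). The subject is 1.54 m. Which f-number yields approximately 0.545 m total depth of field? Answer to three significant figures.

Write h = H − f = f²/(N·c). The thin-lens limits are Dn = s·h/(h + (s−f)) and Df = s·h/(h − (s−f)), so DoF = Df − Dn = 2·s·(s−f)·h / (h² − (s−f)²).
That is a quadratic in h: DoF·h² − 2·s·(s−f)·h − DoF·(s−f)² = 0 ⇒ h = (s−f)·(s + √(s² + DoF²)) / DoF = 1490 × (1540 + √(1540² + 545²)) / 545 = 1490 × (1540 + 1633.59) / 545 ≈ 8676.4 mm.
Then N = f²/(c·h) = 50² / (0.016 × 8676.4) = 2500 / 138.82 ≈ 18.

f/18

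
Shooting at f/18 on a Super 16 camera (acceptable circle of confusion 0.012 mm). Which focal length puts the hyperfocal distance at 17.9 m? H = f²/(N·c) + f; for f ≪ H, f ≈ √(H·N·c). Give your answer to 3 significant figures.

From H = f²/(N·c) + f, with f ≪ H: f ≈ √(H·N·c) = √(17900 × 18 × 0.012) = √3866.4 ≈ 62.18 mm.
Exact: f² + N·c·f − N·c·H = 0 ⇒ f = (−N·c + √((N·c)² + 4·N·c·H))/2 = (−0.216 + √15466)/2 ≈ 62.072 mm ≈ 62.1 mm.

62.1 mm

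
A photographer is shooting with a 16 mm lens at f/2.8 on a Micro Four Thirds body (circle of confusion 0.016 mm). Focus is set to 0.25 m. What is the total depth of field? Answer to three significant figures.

Hyperfocal distance H = f²/(N·c) + f = 16²/(2.8 × 0.016) + 16 = 256/0.0448 + 16 ≈ 5730.3 mm ≈ 5.730 m.
Near limit Dn = s·(H − f)/(H + s − 2f) = 250 × (5730.3 − 16) / (5730.3 + 250 − 2 × 16) = 250 × 5714.3 / 5948.3 ≈ 240.165 mm.
Far limit Df = s·(H − f)/(H − s) = 250 × (5730.3 − 16) / (5730.3 − 250) = 250 × 5714.3 / 5480.3 ≈ 260.675 mm.
Depth of field = Df − Dn = 260.675 − 240.165 ≈ 20.510 mm.

20.5 mm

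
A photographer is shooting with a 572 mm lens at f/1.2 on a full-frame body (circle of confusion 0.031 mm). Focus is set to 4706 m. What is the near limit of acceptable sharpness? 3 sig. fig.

Hyperfocal distance H = f²/(N·c) + f = 572²/(1.2 × 0.031) + 572 = 327184/0.0372 + 572 ≈ 8795840.8 mm ≈ 8796 m.
Near limit Dn = s·(H − f)/(H + s − 2f) = 4706000 × (8795840.8 − 572) / (8795840.8 + 4706000 − 2 × 572) = 4706000 × 8795268.8 / 13500696.8 ≈ 3065807 mm ≈ 3070 m.

3070 m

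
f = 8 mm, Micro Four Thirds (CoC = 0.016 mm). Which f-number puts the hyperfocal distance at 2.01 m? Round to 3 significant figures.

f/2.00

Rearrange H = f²/(N·c) + f for N: N = f² / ((H − f)·c).
N = 8² / ((2010 − 8) × 0.016) = 64 / 32.03 ≈ 2.00.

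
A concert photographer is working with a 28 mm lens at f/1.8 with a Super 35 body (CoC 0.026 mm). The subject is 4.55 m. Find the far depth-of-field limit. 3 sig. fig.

6.23 m

Hyperfocal distance H = f²/(N·c) + f = 28²/(1.8 × 0.026) + 28 = 784/0.0468 + 28 ≈ 16780.1 mm ≈ 16.78 m.
Far limit Df = s·(H − f)/(H − s) = 4550 × (16780.1 − 28) / (16780.1 − 4550) = 4550 × 16752.1 / 12230.1 ≈ 6232.3 mm ≈ 6.23 m.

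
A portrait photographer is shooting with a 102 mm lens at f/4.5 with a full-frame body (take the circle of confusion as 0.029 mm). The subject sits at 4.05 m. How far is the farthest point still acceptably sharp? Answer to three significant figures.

Hyperfocal distance H = f²/(N·c) + f = 102²/(4.5 × 0.029) + 102 = 10404/0.1305 + 102 ≈ 79826.1 mm ≈ 79.83 m.
Far limit Df = s·(H − f)/(H − s) = 4050 × (79826.1 − 102) / (79826.1 − 4050) = 4050 × 79724.1 / 75776.1 ≈ 4261.0 mm ≈ 4.26 m.

4.26 m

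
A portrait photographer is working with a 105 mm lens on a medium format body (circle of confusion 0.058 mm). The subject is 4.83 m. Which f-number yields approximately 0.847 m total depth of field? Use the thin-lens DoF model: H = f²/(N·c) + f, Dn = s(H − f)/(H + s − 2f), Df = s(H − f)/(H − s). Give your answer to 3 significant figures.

f/3.50

Write h = H − f = f²/(N·c). The thin-lens limits are Dn = s·h/(h + (s−f)) and Df = s·h/(h − (s−f)), so DoF = Df − Dn = 2·s·(s−f)·h / (h² − (s−f)²).
That is a quadratic in h: DoF·h² − 2·s·(s−f)·h − DoF·(s−f)² = 0 ⇒ h = (s−f)·(s + √(s² + DoF²)) / DoF = 4725 × (4830 + √(4830² + 847²)) / 847 = 4725 × (4830 + 4903.70) / 847 ≈ 54300 mm.
Then N = f²/(c·h) = 105² / (0.058 × 54300) = 11025 / 3149.4 ≈ 3.50.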